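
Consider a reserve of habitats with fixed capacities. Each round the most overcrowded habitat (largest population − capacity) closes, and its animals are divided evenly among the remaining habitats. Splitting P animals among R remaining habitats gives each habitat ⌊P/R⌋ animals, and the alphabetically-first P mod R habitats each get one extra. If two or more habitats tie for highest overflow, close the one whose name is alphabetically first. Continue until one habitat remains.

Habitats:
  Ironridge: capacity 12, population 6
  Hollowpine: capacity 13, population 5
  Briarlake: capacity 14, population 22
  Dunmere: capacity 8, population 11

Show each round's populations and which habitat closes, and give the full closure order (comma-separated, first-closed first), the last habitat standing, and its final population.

Round 1: Briarlake=22 Dunmere=11 Hollowpine=5 Ironridge=6 → close Briarlake (overflow 8)
  22÷3 = 7 each, +1 to first 1
Round 2: Dunmere=19 Hollowpine=12 Ironridge=13 → close Dunmere (overflow 11)
  19÷2 = 9 each, +1 to first 1
Round 3: Hollowpine=22 Ironridge=22 → close Ironridge (overflow 10)
  22÷1 = 22 each, +1 to first 0

Closure order: Briarlake, Dunmere, Ironridge
Last habitat: Hollowpine with 44 animals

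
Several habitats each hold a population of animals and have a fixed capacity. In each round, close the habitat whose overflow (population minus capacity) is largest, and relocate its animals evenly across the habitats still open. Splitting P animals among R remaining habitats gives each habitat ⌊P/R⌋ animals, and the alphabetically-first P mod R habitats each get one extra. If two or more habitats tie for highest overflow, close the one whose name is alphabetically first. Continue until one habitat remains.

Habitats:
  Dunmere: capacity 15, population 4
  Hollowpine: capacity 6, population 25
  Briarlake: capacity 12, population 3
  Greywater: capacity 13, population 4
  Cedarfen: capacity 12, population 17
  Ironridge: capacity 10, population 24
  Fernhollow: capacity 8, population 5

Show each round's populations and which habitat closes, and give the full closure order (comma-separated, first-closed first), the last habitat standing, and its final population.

Round 1: Briarlake=3 Cedarfen=17 Dunmere=4 Fernhollow=5 Greywater=4 Hollowpine=25 Ironridge=24 → close Hollowpine (overflow 19)
  25÷6 = 4 each, +1 to first 1
Round 2: Briarlake=8 Cedarfen=21 Dunmere=8 Fernhollow=9 Greywater=8 Ironridge=28 → close Ironridge (overflow 18)
  28÷5 = 5 each, +1 to first 3
Round 3: Briarlake=14 Cedarfen=27 Dunmere=14 Fernhollow=14 Greywater=13 → close Cedarfen (overflow 15)
  27÷4 = 6 each, +1 to first 3
Round 4: Briarlake=21 Dunmere=21 Fernhollow=21 Greywater=19 → close Fernhollow (overflow 13)
  21÷3 = 7 each, +1 to first 0
Round 5: Briarlake=28 Dunmere=28 Greywater=26 → close Briarlake (overflow 16)
  28÷2 = 14 each, +1 to first 0
Round 6: Dunmere=42 Greywater=40 → close Dunmere (overflow 27)
  42÷1 = 42 each, +1 to first 0

Closure order: Hollowpine, Ironridge, Cedarfen, Fernhollow, Briarlake, Dunmere
Last habitat: Greywater with 82 animals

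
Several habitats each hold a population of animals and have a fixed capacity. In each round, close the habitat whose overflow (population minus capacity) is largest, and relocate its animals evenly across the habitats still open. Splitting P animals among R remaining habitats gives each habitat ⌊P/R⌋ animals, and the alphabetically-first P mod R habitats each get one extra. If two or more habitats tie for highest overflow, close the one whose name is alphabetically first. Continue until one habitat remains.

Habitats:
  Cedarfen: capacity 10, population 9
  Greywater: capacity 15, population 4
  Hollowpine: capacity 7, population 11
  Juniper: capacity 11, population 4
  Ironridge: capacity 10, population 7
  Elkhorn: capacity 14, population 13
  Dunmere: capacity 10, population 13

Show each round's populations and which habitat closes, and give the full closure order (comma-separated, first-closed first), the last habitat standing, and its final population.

Closure order: Hollowpine, Dunmere, Cedarfen, Elkhorn, Ironridge, Juniper
Last habitat: Greywater with 61 animals

Round 1: Cedarfen=9 Dunmere=13 Elkhorn=13 Greywater=4 Hollowpine=11 Ironridge=7 Juniper=4 → close Hollowpine (overflow 4)
  11÷6 = 1 each, +1 to first 5
Round 2: Cedarfen=11 Dunmere=15 Elkhorn=15 Greywater=6 Ironridge=9 Juniper=5 → close Dunmere (overflow 5)
  15÷5 = 3 each, +1 to first 0
Round 3: Cedarfen=14 Elkhorn=18 Greywater=9 Ironridge=12 Juniper=8 → close Cedarfen (overflow 4)
  14÷4 = 3 each, +1 to first 2
Round 4: Elkhorn=22 Greywater=13 Ironridge=15 Juniper=11 → close Elkhorn (overflow 8)
  22÷3 = 7 each, +1 to first 1
Round 5: Greywater=21 Ironridge=22 Juniper=18 → close Ironridge (overflow 12)
  22÷2 = 11 each, +1 to first 0
Round 6: Greywater=32 Juniper=29 → close Juniper (overflow 18)
  29÷1 = 29 each, +1 to first 0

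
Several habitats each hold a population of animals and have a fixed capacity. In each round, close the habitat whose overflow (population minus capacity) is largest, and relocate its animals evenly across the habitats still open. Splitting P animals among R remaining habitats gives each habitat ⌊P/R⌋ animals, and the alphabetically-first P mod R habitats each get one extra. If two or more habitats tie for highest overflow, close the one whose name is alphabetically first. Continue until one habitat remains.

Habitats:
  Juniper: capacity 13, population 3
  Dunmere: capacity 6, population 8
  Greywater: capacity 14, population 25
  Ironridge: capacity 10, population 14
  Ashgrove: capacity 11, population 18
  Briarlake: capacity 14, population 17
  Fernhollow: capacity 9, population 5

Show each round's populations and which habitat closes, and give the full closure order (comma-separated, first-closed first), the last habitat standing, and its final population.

Closure order: Greywater, Ashgrove, Briarlake, Dunmere, Ironridge, Fernhollow
Last habitat: Juniper with 90 animals

Round 1: Ashgrove=18 Briarlake=17 Dunmere=8 Fernhollow=5 Greywater=25 Ironridge=14 Juniper=3 → close Greywater (overflow 11)
  25÷6 = 4 each, +1 to first 1
Round 2: Ashgrove=23 Briarlake=21 Dunmere=12 Fernhollow=9 Ironridge=18 Juniper=7 → close Ashgrove (overflow 12)
  23÷5 = 4 each, +1 to first 3
Round 3: Briarlake=26 Dunmere=17 Fernhollow=14 Ironridge=22 Juniper=11 → close Briarlake (overflow 12)
  26÷4 = 6 each, +1 to first 2
Round 4: Dunmere=24 Fernhollow=21 Ironridge=28 Juniper=17 → close Dunmere (overflow 18)
  24÷3 = 8 each, +1 to first 0
Round 5: Fernhollow=29 Ironridge=36 Juniper=25 → close Ironridge (overflow 26)
  36÷2 = 18 each, +1 to first 0
Round 6: Fernhollow=47 Juniper=43 → close Fernhollow (overflow 38)
  47÷1 = 47 each, +1 to first 0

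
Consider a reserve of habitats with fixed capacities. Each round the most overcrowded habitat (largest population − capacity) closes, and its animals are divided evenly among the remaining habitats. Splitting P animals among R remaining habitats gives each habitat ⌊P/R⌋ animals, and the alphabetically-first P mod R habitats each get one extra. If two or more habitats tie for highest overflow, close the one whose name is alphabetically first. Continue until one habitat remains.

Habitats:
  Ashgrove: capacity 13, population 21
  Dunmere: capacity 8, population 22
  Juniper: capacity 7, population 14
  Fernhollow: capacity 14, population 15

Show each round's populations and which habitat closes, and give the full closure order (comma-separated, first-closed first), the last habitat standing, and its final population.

Round 1: Ashgrove=21 Dunmere=22 Fernhollow=15 Juniper=14 → close Dunmere (overflow 14)
  22÷3 = 7 each, +1 to first 1
Round 2: Ashgrove=29 Fernhollow=22 Juniper=21 → close Ashgrove (overflow 16)
  29÷2 = 14 each, +1 to first 1
Round 3: Fernhollow=37 Juniper=35 → close Juniper (overflow 28)
  35÷1 = 35 each, +1 to first 0

Closure order: Dunmere, Ashgrove, Juniper
Last habitat: Fernhollow with 72 animals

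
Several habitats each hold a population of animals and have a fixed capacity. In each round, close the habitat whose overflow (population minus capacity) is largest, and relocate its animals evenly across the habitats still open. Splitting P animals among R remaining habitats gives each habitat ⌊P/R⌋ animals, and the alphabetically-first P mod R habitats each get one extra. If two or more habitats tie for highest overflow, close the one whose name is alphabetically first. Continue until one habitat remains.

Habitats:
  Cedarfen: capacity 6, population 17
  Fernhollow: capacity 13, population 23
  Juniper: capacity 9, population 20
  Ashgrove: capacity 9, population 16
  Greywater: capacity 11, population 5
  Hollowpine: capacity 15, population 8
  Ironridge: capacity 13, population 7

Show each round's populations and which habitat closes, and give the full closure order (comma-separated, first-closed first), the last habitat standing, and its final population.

Round 1: Ashgrove=16 Cedarfen=17 Fernhollow=23 Greywater=5 Hollowpine=8 Ironridge=7 Juniper=20 → close Cedarfen (overflow 11)
  17÷6 = 2 each, +1 to first 5
Round 2: Ashgrove=19 Fernhollow=26 Greywater=8 Hollowpine=11 Ironridge=10 Juniper=22 → close Fernhollow (overflow 13)
  26÷5 = 5 each, +1 to first 1
Round 3: Ashgrove=25 Greywater=13 Hollowpine=16 Ironridge=15 Juniper=27 → close Juniper (overflow 18)
  27÷4 = 6 each, +1 to first 3
Round 4: Ashgrove=32 Greywater=20 Hollowpine=23 Ironridge=21 → close Ashgrove (overflow 23)
  32÷3 = 10 each, +1 to first 2
Round 5: Greywater=31 Hollowpine=34 Ironridge=31 → close Greywater (overflow 20)
  31÷2 = 15 each, +1 to first 1
Round 6: Hollowpine=50 Ironridge=46 → close Hollowpine (overflow 35)
  50÷1 = 50 each, +1 to first 0

Closure order: Cedarfen, Fernhollow, Juniper, Ashgrove, Greywater, Hollowpine
Last habitat: Ironridge with 96 animals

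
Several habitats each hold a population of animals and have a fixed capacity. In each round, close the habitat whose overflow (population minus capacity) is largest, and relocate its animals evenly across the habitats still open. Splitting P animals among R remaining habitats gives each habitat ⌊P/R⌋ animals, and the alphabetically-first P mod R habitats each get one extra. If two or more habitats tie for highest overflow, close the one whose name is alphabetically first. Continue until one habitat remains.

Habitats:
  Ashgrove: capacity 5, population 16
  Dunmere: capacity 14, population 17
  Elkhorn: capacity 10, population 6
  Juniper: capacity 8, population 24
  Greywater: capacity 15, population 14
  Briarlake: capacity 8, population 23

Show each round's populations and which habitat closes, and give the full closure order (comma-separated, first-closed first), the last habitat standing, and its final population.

Round 1: Ashgrove=16 Briarlake=23 Dunmere=17 Elkhorn=6 Greywater=14 Juniper=24 → close Juniper (overflow 16)
  24÷5 = 4 each, +1 to first 4
Round 2: Ashgrove=21 Briarlake=28 Dunmere=22 Elkhorn=11 Greywater=18 → close Briarlake (overflow 20)
  28÷4 = 7 each, +1 to first 0
Round 3: Ashgrove=28 Dunmere=29 Elkhorn=18 Greywater=25 → close Ashgrove (overflow 23)
  28÷3 = 9 each, +1 to first 1
Round 4: Dunmere=39 Elkhorn=27 Greywater=34 → close Dunmere (overflow 25)
  39÷2 = 19 each, +1 to first 1
Round 5: Elkhorn=47 Greywater=53 → close Greywater (overflow 38)
  53÷1 = 53 each, +1 to first 0

Closure order: Juniper, Briarlake, Ashgrove, Dunmere, Greywater
Last habitat: Elkhorn with 100 animals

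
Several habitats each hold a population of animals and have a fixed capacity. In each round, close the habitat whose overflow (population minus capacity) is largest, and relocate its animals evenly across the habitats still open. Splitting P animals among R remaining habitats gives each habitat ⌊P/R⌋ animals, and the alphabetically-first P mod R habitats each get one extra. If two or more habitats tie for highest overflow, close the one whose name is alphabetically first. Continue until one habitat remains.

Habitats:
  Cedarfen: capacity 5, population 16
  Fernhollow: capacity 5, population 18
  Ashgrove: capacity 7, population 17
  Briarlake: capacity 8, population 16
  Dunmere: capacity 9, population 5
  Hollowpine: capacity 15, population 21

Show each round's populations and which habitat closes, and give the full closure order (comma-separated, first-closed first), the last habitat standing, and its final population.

Round 1: Ashgrove=17 Briarlake=16 Cedarfen=16 Dunmere=5 Fernhollow=18 Hollowpine=21 → close Fernhollow (overflow 13)
  18÷5 = 3 each, +1 to first 3
Round 2: Ashgrove=21 Briarlake=20 Cedarfen=20 Dunmere=8 Hollowpine=24 → close Cedarfen (overflow 15)
  20÷4 = 5 each, +1 to first 0
Round 3: Ashgrove=26 Briarlake=25 Dunmere=13 Hollowpine=29 → close Ashgrove (overflow 19)
  26÷3 = 8 each, +1 to first 2
Round 4: Briarlake=34 Dunmere=22 Hollowpine=37 → close Briarlake (overflow 26)
  34÷2 = 17 each, +1 to first 0
Round 5: Dunmere=39 Hollowpine=54 → close Hollowpine (overflow 39)
  54÷1 = 54 each, +1 to first 0

Closure order: Fernhollow, Cedarfen, Ashgrove, Briarlake, Hollowpine
Last habitat: Dunmere with 93 animals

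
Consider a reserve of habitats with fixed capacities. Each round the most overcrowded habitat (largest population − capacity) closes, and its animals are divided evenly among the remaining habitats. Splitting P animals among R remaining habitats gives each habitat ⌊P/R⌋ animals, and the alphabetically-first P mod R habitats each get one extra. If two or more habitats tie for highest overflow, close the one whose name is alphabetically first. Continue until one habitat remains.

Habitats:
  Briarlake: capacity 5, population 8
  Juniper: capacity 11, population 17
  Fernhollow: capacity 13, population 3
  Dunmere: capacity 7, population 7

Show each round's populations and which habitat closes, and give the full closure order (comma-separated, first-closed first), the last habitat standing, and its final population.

Closure order: Juniper, Briarlake, Dunmere
Last habitat: Fernhollow with 35 animals

Round 1: Briarlake=8 Dunmere=7 Fernhollow=3 Juniper=17 → close Juniper (overflow 6)
  17÷3 = 5 each, +1 to first 2
Round 2: Briarlake=14 Dunmere=13 Fernhollow=8 → close Briarlake (overflow 9)
  14÷2 = 7 each, +1 to first 0
Round 3: Dunmere=20 Fernhollow=15 → close Dunmere (overflow 13)
  20÷1 = 20 each, +1 to first 0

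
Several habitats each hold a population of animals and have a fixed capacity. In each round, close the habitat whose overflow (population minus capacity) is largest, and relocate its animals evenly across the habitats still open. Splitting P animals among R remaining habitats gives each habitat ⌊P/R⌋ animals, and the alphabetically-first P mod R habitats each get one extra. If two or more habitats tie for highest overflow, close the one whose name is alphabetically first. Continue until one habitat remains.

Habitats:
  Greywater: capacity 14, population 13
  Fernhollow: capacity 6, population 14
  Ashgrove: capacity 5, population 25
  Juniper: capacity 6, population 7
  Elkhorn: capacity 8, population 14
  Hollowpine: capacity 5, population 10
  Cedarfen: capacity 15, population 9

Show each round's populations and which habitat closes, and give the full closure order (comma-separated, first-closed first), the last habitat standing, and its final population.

Closure order: Ashgrove, Fernhollow, Elkhorn, Hollowpine, Greywater, Juniper
Last habitat: Cedarfen with 92 animals

Round 1: Ashgrove=25 Cedarfen=9 Elkhorn=14 Fernhollow=14 Greywater=13 Hollowpine=10 Juniper=7 → close Ashgrove (overflow 20)
  25÷6 = 4 each, +1 to first 1
Round 2: Cedarfen=14 Elkhorn=18 Fernhollow=18 Greywater=17 Hollowpine=14 Juniper=11 → close Fernhollow (overflow 12)
  18÷5 = 3 each, +1 to first 3
Round 3: Cedarfen=18 Elkhorn=22 Greywater=21 Hollowpine=17 Juniper=14 → close Elkhorn (overflow 14)
  22÷4 = 5 each, +1 to first 2
Round 4: Cedarfen=24 Greywater=27 Hollowpine=22 Juniper=19 → close Hollowpine (overflow 17)
  22÷3 = 7 each, +1 to first 1
Round 5: Cedarfen=32 Greywater=34 Juniper=26 → close Greywater (overflow 20)
  34÷2 = 17 each, +1 to first 0
Round 6: Cedarfen=49 Juniper=43 → close Juniper (overflow 37)
  43÷1 = 43 each, +1 to first 0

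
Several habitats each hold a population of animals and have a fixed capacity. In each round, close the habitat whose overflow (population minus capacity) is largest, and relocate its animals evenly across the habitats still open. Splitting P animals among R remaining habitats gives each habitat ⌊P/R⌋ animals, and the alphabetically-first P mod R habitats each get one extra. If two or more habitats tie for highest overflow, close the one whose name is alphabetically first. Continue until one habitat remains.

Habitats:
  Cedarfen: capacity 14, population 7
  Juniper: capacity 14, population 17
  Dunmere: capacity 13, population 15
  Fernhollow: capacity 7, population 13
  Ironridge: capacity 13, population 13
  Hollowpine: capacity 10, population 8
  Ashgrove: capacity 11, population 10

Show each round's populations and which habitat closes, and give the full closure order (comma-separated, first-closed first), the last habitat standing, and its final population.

Round 1: Ashgrove=10 Cedarfen=7 Dunmere=15 Fernhollow=13 Hollowpine=8 Ironridge=13 Juniper=17 → close Fernhollow (overflow 6)
  13÷6 = 2 each, +1 to first 1
Round 2: Ashgrove=13 Cedarfen=9 Dunmere=17 Hollowpine=10 Ironridge=15 Juniper=19 → close Juniper (overflow 5)
  19÷5 = 3 each, +1 to first 4
Round 3: Ashgrove=17 Cedarfen=13 Dunmere=21 Hollowpine=14 Ironridge=18 → close Dunmere (overflow 8)
  21÷4 = 5 each, +1 to first 1
Round 4: Ashgrove=23 Cedarfen=18 Hollowpine=19 Ironridge=23 → close Ashgrove (overflow 12)
  23÷3 = 7 each, +1 to first 2
Round 5: Cedarfen=26 Hollowpine=27 Ironridge=30 → close Hollowpine (overflow 17)
  27÷2 = 13 each, +1 to first 1
Round 6: Cedarfen=40 Ironridge=43 → close Ironridge (overflow 30)
  43÷1 = 43 each, +1 to first 0

Closure order: Fernhollow, Juniper, Dunmere, Ashgrove, Hollowpine, Ironridge
Last habitat: Cedarfen with 83 animals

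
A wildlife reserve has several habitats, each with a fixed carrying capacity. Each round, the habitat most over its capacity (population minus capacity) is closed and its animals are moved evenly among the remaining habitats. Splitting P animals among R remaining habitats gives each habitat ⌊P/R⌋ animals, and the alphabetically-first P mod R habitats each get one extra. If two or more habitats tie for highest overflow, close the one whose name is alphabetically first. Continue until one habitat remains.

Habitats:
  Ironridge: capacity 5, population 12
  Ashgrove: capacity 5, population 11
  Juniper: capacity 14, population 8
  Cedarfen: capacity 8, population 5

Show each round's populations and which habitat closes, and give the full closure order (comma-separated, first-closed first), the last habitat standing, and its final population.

Round 1: Ashgrove=11 Cedarfen=5 Ironridge=12 Juniper=8 → close Ironridge (overflow 7)
  12÷3 = 4 each, +1 to first 0
Round 2: Ashgrove=15 Cedarfen=9 Juniper=12 → close Ashgrove (overflow 10)
  15÷2 = 7 each, +1 to first 1
Round 3: Cedarfen=17 Juniper=19 → close Cedarfen (overflow 9)
  17÷1 = 17 each, +1 to first 0

Closure order: Ironridge, Ashgrove, Cedarfen
Last habitat: Juniper with 36 animals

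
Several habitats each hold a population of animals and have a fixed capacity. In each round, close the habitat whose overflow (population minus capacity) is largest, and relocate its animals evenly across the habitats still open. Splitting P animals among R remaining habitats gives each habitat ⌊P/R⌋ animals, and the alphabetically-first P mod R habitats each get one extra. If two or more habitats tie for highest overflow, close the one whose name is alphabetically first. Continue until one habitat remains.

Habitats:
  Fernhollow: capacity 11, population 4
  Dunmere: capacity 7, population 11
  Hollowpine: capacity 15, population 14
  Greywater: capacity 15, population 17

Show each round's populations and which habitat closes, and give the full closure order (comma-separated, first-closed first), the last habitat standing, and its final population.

Closure order: Dunmere, Greywater, Hollowpine
Last habitat: Fernhollow with 46 animals

Round 1: Dunmere=11 Fernhollow=4 Greywater=17 Hollowpine=14 → close Dunmere (overflow 4)
  11÷3 = 3 each, +1 to first 2
Round 2: Fernhollow=8 Greywater=21 Hollowpine=17 → close Greywater (overflow 6)
  21÷2 = 10 each, +1 to first 1
Round 3: Fernhollow=19 Hollowpine=27 → close Hollowpine (overflow 12)
  27÷1 = 27 each, +1 to first 0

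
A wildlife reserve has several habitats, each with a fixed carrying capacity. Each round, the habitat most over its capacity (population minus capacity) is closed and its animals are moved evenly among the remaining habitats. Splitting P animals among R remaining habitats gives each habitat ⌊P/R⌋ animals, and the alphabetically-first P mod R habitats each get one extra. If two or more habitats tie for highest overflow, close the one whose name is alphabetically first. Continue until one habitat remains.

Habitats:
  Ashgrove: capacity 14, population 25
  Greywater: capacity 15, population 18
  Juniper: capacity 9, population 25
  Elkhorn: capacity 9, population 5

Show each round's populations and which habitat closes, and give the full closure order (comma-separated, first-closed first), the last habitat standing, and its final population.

Round 1: Ashgrove=25 Elkhorn=5 Greywater=18 Juniper=25 → close Juniper (overflow 16)
  25÷3 = 8 each, +1 to first 1
Round 2: Ashgrove=34 Elkhorn=13 Greywater=26 → close Ashgrove (overflow 20)
  34÷2 = 17 each, +1 to first 0
Round 3: Elkhorn=30 Greywater=43 → close Greywater (overflow 28)
  43÷1 = 43 each, +1 to first 0

Closure order: Juniper, Ashgrove, Greywater
Last habitat: Elkhorn with 73 animals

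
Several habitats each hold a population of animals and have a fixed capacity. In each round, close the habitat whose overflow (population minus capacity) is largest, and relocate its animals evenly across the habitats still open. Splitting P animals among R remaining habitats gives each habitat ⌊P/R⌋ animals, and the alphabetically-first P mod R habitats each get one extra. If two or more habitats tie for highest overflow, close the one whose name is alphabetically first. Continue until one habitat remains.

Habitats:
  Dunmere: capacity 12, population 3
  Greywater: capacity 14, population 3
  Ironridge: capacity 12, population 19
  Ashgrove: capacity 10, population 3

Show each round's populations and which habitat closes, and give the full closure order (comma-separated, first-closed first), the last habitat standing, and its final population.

Closure order: Ironridge, Ashgrove, Dunmere
Last habitat: Greywater with 28 animals

Round 1: Ashgrove=3 Dunmere=3 Greywater=3 Ironridge=19 → close Ironridge (overflow 7)
  19÷3 = 6 each, +1 to first 1
Round 2: Ashgrove=10 Dunmere=9 Greywater=9 → close Ashgrove (overflow 0)
  10÷2 = 5 each, +1 to first 0
Round 3: Dunmere=14 Greywater=14 → close Dunmere (overflow 2)
  14÷1 = 14 each, +1 to first 0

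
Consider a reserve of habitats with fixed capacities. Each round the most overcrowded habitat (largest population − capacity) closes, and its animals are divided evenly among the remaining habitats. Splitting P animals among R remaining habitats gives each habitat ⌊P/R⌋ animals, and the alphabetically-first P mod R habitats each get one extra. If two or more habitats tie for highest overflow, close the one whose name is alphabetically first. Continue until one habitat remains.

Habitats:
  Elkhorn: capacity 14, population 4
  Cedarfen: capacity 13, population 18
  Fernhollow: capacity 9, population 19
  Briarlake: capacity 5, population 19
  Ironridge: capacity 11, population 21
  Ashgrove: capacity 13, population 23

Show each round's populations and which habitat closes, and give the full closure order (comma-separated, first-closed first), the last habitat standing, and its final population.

Round 1: Ashgrove=23 Briarlake=19 Cedarfen=18 Elkhorn=4 Fernhollow=19 Ironridge=21 → close Briarlake (overflow 14)
  19÷5 = 3 each, +1 to first 4
Round 2: Ashgrove=27 Cedarfen=22 Elkhorn=8 Fernhollow=23 Ironridge=24 → close Ashgrove (overflow 14)
  27÷4 = 6 each, +1 to first 3
Round 3: Cedarfen=29 Elkhorn=15 Fernhollow=30 Ironridge=30 → close Fernhollow (overflow 21)
  30÷3 = 10 each, +1 to first 0
Round 4: Cedarfen=39 Elkhorn=25 Ironridge=40 → close Ironridge (overflow 29)
  40÷2 = 20 each, +1 to first 0
Round 5: Cedarfen=59 Elkhorn=45 → close Cedarfen (overflow 46)
  59÷1 = 59 each, +1 to first 0

Closure order: Briarlake, Ashgrove, Fernhollow, Ironridge, Cedarfen
Last habitat: Elkhorn with 104 animals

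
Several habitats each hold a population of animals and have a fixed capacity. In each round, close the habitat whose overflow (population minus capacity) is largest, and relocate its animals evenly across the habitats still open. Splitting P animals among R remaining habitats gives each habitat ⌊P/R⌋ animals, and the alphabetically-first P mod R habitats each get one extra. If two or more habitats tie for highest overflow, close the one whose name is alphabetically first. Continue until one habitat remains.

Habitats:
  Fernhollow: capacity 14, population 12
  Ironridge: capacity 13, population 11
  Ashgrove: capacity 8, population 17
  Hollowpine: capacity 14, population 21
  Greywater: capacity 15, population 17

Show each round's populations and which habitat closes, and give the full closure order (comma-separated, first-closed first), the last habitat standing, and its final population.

Closure order: Ashgrove, Hollowpine, Greywater, Fernhollow
Last habitat: Ironridge with 78 animals

Round 1: Ashgrove=17 Fernhollow=12 Greywater=17 Hollowpine=21 Ironridge=11 → close Ashgrove (overflow 9)
  17÷4 = 4 each, +1 to first 1
Round 2: Fernhollow=17 Greywater=21 Hollowpine=25 Ironridge=15 → close Hollowpine (overflow 11)
  25÷3 = 8 each, +1 to first 1
Round 3: Fernhollow=26 Greywater=29 Ironridge=23 → close Greywater (overflow 14)
  29÷2 = 14 each, +1 to first 1
Round 4: Fernhollow=41 Ironridge=37 → close Fernhollow (overflow 27)
  41÷1 = 41 each, +1 to first 0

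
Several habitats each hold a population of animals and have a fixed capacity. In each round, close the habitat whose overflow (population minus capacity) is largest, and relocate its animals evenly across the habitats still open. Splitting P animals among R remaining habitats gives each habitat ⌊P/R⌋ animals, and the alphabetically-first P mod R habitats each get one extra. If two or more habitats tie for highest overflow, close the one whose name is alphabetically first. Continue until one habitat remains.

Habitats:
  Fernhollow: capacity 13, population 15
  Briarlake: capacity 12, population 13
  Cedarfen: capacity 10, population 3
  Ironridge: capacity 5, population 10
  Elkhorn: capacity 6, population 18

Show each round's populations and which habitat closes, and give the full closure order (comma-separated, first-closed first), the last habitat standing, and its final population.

Round 1: Briarlake=13 Cedarfen=3 Elkhorn=18 Fernhollow=15 Ironridge=10 → close Elkhorn (overflow 12)
  18÷4 = 4 each, +1 to first 2
Round 2: Briarlake=18 Cedarfen=8 Fernhollow=19 Ironridge=14 → close Ironridge (overflow 9)
  14÷3 = 4 each, +1 to first 2
Round 3: Briarlake=23 Cedarfen=13 Fernhollow=23 → close Briarlake (overflow 11)
  23÷2 = 11 each, +1 to first 1
Round 4: Cedarfen=25 Fernhollow=34 → close Fernhollow (overflow 21)
  34÷1 = 34 each, +1 to first 0

Closure order: Elkhorn, Ironridge, Briarlake, Fernhollow
Last habitat: Cedarfen with 59 animals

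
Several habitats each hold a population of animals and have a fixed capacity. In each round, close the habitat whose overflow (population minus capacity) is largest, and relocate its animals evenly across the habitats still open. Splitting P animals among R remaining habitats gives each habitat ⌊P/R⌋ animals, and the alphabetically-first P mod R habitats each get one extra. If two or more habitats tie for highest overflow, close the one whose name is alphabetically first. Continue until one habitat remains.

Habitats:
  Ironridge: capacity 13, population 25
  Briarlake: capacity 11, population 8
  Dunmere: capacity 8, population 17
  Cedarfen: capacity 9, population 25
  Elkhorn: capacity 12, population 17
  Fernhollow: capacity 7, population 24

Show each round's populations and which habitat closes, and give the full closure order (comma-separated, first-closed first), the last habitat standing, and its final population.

Round 1: Briarlake=8 Cedarfen=25 Dunmere=17 Elkhorn=17 Fernhollow=24 Ironridge=25 → close Fernhollow (overflow 17)
  24÷5 = 4 each, +1 to first 4
Round 2: Briarlake=13 Cedarfen=30 Dunmere=22 Elkhorn=22 Ironridge=29 → close Cedarfen (overflow 21)
  30÷4 = 7 each, +1 to first 2
Round 3: Briarlake=21 Dunmere=30 Elkhorn=29 Ironridge=36 → close Ironridge (overflow 23)
  36÷3 = 12 each, +1 to first 0
Round 4: Briarlake=33 Dunmere=42 Elkhorn=41 → close Dunmere (overflow 34)
  42÷2 = 21 each, +1 to first 0
Round 5: Briarlake=54 Elkhorn=62 → close Elkhorn (overflow 50)
  62÷1 = 62 each, +1 to first 0

Closure order: Fernhollow, Cedarfen, Ironridge, Dunmere, Elkhorn
Last habitat: Briarlake with 116 animals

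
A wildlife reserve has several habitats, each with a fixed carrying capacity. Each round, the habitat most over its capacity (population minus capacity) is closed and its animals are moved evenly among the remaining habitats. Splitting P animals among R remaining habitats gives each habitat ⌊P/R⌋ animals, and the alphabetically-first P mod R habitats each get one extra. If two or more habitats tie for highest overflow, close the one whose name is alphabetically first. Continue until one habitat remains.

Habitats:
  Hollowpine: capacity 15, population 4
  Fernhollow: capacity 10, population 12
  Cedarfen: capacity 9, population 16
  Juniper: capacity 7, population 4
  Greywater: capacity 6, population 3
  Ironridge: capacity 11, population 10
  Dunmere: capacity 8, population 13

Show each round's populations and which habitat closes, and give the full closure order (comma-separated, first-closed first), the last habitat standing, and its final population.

Round 1: Cedarfen=16 Dunmere=13 Fernhollow=12 Greywater=3 Hollowpine=4 Ironridge=10 Juniper=4 → close Cedarfen (overflow 7)
  16÷6 = 2 each, +1 to first 4
Round 2: Dunmere=16 Fernhollow=15 Greywater=6 Hollowpine=7 Ironridge=12 Juniper=6 → close Dunmere (overflow 8)
  16÷5 = 3 each, +1 to first 1
Round 3: Fernhollow=19 Greywater=9 Hollowpine=10 Ironridge=15 Juniper=9 → close Fernhollow (overflow 9)
  19÷4 = 4 each, +1 to first 3
Round 4: Greywater=14 Hollowpine=15 Ironridge=20 Juniper=13 → close Ironridge (overflow 9)
  20÷3 = 6 each, +1 to first 2
Round 5: Greywater=21 Hollowpine=22 Juniper=19 → close Greywater (overflow 15)
  21÷2 = 10 each, +1 to first 1
Round 6: Hollowpine=33 Juniper=29 → close Juniper (overflow 22)
  29÷1 = 29 each, +1 to first 0

Closure order: Cedarfen, Dunmere, Fernhollow, Ironridge, Greywater, Juniper
Last habitat: Hollowpine with 62 animals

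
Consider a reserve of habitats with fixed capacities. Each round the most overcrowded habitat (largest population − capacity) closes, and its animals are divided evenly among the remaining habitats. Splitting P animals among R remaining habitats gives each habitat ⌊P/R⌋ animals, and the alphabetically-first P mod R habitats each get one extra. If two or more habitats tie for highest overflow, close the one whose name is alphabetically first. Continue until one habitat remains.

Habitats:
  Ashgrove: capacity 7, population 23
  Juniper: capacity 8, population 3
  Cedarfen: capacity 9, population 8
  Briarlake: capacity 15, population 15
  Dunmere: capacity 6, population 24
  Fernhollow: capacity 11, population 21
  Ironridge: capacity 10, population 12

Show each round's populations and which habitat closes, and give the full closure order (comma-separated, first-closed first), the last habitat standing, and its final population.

Closure order: Dunmere, Ashgrove, Fernhollow, Briarlake, Ironridge, Cedarfen
Last habitat: Juniper with 106 animals

Round 1: Ashgrove=23 Briarlake=15 Cedarfen=8 Dunmere=24 Fernhollow=21 Ironridge=12 Juniper=3 → close Dunmere (overflow 18)
  24÷6 = 4 each, +1 to first 0
Round 2: Ashgrove=27 Briarlake=19 Cedarfen=12 Fernhollow=25 Ironridge=16 Juniper=7 → close Ashgrove (overflow 20)
  27÷5 = 5 each, +1 to first 2
Round 3: Briarlake=25 Cedarfen=18 Fernhollow=30 Ironridge=21 Juniper=12 → close Fernhollow (overflow 19)
  30÷4 = 7 each, +1 to first 2
Round 4: Briarlake=33 Cedarfen=26 Ironridge=28 Juniper=19 → close Briarlake (overflow 18)
  33÷3 = 11 each, +1 to first 0
Round 5: Cedarfen=37 Ironridge=39 Juniper=30 → close Ironridge (overflow 29)
  39÷2 = 19 each, +1 to first 1
Round 6: Cedarfen=57 Juniper=49 → close Cedarfen (overflow 48)
  57÷1 = 57 each, +1 to first 0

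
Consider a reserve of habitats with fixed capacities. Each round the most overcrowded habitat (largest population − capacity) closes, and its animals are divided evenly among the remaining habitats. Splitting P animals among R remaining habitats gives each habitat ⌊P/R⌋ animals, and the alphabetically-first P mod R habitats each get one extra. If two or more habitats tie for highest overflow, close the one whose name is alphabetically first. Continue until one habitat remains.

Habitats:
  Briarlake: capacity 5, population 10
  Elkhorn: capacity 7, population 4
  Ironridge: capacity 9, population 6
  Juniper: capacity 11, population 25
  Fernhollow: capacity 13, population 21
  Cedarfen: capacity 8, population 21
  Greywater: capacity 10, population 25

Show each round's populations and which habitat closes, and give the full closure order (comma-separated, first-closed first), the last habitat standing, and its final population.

Closure order: Greywater, Juniper, Cedarfen, Fernhollow, Briarlake, Elkhorn
Last habitat: Ironridge with 112 animals

Round 1: Briarlake=10 Cedarfen=21 Elkhorn=4 Fernhollow=21 Greywater=25 Ironridge=6 Juniper=25 → close Greywater (overflow 15)
  25÷6 = 4 each, +1 to first 1
Round 2: Briarlake=15 Cedarfen=25 Elkhorn=8 Fernhollow=25 Ironridge=10 Juniper=29 → close Juniper (overflow 18)
  29÷5 = 5 each, +1 to first 4
Round 3: Briarlake=21 Cedarfen=31 Elkhorn=14 Fernhollow=31 Ironridge=15 → close Cedarfen (overflow 23)
  31÷4 = 7 each, +1 to first 3
Round 4: Briarlake=29 Elkhorn=22 Fernhollow=39 Ironridge=22 → close Fernhollow (overflow 26)
  39÷3 = 13 each, +1 to first 0
Round 5: Briarlake=42 Elkhorn=35 Ironridge=35 → close Briarlake (overflow 37)
  42÷2 = 21 each, +1 to first 0
Round 6: Elkhorn=56 Ironridge=56 → close Elkhorn (overflow 49)
  56÷1 = 56 each, +1 to first 0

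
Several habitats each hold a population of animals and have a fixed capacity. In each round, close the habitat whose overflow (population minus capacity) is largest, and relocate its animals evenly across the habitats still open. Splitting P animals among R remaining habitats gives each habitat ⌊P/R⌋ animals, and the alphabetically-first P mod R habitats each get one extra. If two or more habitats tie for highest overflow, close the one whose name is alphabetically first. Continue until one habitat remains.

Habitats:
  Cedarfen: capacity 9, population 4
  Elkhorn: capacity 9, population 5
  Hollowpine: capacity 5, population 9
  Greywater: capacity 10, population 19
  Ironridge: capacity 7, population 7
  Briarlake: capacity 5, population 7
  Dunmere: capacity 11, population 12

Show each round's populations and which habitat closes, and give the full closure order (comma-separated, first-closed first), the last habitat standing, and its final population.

Closure order: Greywater, Hollowpine, Briarlake, Dunmere, Ironridge, Cedarfen
Last habitat: Elkhorn with 63 animals

Round 1: Briarlake=7 Cedarfen=4 Dunmere=12 Elkhorn=5 Greywater=19 Hollowpine=9 Ironridge=7 → close Greywater (overflow 9)
  19÷6 = 3 each, +1 to first 1
Round 2: Briarlake=11 Cedarfen=7 Dunmere=15 Elkhorn=8 Hollowpine=12 Ironridge=10 → close Hollowpine (overflow 7)
  12÷5 = 2 each, +1 to first 2
Round 3: Briarlake=14 Cedarfen=10 Dunmere=17 Elkhorn=10 Ironridge=12 → close Briarlake (overflow 9)
  14÷4 = 3 each, +1 to first 2
Round 4: Cedarfen=14 Dunmere=21 Elkhorn=13 Ironridge=15 → close Dunmere (overflow 10)
  21÷3 = 7 each, +1 to first 0
Round 5: Cedarfen=21 Elkhorn=20 Ironridge=22 → close Ironridge (overflow 15)
  22÷2 = 11 each, +1 to first 0
Round 6: Cedarfen=32 Elkhorn=31 → close Cedarfen (overflow 23)
  32÷1 = 32 each, +1 to first 0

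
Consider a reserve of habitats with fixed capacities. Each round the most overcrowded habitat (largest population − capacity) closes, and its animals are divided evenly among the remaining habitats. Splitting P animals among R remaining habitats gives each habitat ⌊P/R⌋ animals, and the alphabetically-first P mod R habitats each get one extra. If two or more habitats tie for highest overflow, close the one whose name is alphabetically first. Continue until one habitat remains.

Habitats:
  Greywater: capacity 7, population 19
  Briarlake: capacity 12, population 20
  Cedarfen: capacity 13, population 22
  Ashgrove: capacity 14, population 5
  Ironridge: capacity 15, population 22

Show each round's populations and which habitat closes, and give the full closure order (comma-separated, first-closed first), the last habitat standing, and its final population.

Closure order: Greywater, Cedarfen, Briarlake, Ironridge
Last habitat: Ashgrove with 88 animals

Round 1: Ashgrove=5 Briarlake=20 Cedarfen=22 Greywater=19 Ironridge=22 → close Greywater (overflow 12)
  19÷4 = 4 each, +1 to first 3
Round 2: Ashgrove=10 Briarlake=25 Cedarfen=27 Ironridge=26 → close Cedarfen (overflow 14)
  27÷3 = 9 each, +1 to first 0
Round 3: Ashgrove=19 Briarlake=34 Ironridge=35 → close Briarlake (overflow 22)
  34÷2 = 17 each, +1 to first 0
Round 4: Ashgrove=36 Ironridge=52 → close Ironridge (overflow 37)
  52÷1 = 52 each, +1 to first 0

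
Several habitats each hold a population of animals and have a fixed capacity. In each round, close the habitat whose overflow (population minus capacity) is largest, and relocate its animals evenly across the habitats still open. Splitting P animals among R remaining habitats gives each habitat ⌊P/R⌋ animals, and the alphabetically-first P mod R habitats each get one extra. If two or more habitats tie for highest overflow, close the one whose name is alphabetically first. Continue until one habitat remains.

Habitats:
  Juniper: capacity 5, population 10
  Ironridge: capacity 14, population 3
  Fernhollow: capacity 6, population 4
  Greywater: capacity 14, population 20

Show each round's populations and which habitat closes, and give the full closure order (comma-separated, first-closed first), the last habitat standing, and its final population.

Round 1: Fernhollow=4 Greywater=20 Ironridge=3 Juniper=10 → close Greywater (overflow 6)
  20÷3 = 6 each, +1 to first 2
Round 2: Fernhollow=11 Ironridge=10 Juniper=16 → close Juniper (overflow 11)
  16÷2 = 8 each, +1 to first 0
Round 3: Fernhollow=19 Ironridge=18 → close Fernhollow (overflow 13)
  19÷1 = 19 each, +1 to first 0

Closure order: Greywater, Juniper, Fernhollow
Last habitat: Ironridge with 37 animals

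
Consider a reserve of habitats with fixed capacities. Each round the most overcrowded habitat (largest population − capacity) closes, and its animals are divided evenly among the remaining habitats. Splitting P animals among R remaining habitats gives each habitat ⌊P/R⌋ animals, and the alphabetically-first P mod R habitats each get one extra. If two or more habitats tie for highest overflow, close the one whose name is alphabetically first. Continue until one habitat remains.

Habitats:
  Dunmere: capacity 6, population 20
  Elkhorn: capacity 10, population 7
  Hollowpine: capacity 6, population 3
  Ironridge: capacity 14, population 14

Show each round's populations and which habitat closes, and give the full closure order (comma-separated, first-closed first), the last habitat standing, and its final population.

Closure order: Dunmere, Ironridge, Elkhorn
Last habitat: Hollowpine with 44 animals

Round 1: Dunmere=20 Elkhorn=7 Hollowpine=3 Ironridge=14 → close Dunmere (overflow 14)
  20÷3 = 6 each, +1 to first 2
Round 2: Elkhorn=14 Hollowpine=10 Ironridge=20 → close Ironridge (overflow 6)
  20÷2 = 10 each, +1 to first 0
Round 3: Elkhorn=24 Hollowpine=20 → close Elkhorn (overflow 14)
  24÷1 = 24 each, +1 to first 0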